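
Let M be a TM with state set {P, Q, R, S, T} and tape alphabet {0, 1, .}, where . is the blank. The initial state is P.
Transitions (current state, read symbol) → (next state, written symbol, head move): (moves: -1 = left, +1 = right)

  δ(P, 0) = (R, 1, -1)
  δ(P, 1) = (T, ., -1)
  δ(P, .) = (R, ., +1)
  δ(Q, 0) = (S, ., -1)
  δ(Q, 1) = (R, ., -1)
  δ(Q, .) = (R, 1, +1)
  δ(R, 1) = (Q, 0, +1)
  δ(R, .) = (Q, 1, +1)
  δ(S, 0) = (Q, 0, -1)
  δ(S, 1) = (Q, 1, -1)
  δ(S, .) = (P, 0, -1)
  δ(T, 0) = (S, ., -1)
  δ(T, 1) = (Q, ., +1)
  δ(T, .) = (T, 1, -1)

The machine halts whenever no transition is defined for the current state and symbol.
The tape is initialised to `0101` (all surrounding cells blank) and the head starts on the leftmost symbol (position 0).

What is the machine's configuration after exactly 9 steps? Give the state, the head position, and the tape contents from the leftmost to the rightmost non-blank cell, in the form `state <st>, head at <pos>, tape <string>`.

state R, head at -1, tape 0.0.1

state=P head=0 tape=.[0]101   (P,0)→(R,1,-1)
state=R head=-1 tape=[.]1101   (R,.)→(Q,1,+1)
state=Q head=0 tape=1[1]101   (Q,1)→(R,.,-1)
state=R head=-1 tape=[1].101   (R,1)→(Q,0,+1)
state=Q head=0 tape=0[.]101   (Q,.)→(R,1,+1)
state=R head=1 tape=01[1]01   (R,1)→(Q,0,+1)
state=Q head=2 tape=010[0]1   (Q,0)→(S,.,-1)
state=S head=1 tape=01[0].1   (S,0)→(Q,0,-1)
state=Q head=0 tape=0[1]0.1   (Q,1)→(R,.,-1)
state=R head=-1 tape=[0].0.1
After 9 steps: state R, head at -1, tape 0.0.1.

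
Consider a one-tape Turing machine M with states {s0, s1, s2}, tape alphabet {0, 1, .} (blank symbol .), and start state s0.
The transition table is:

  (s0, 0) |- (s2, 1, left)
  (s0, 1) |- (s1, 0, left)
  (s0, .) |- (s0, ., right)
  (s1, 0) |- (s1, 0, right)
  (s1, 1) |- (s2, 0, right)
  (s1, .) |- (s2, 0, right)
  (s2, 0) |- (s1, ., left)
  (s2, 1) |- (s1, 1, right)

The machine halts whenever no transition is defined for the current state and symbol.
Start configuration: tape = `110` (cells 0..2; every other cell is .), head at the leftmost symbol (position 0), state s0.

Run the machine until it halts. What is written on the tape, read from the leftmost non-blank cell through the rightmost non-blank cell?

state=s0 head=0 tape=.[1]10..   (s0,1)→(s1,0,left)
state=s1 head=-1 tape=[.]010..   (s1,.)→(s2,0,right)
state=s2 head=0 tape=0[0]10..   (s2,0)→(s1,.,left)
state=s1 head=-1 tape=[0].10..   (s1,0)→(s1,0,right)
state=s1 head=0 tape=0[.]10..   (s1,.)→(s2,0,right)
state=s2 head=1 tape=00[1]0..   (s2,1)→(s1,1,right)
state=s1 head=2 tape=001[0]..   (s1,0)→(s1,0,right)
state=s1 head=3 tape=0010[.].   (s1,.)→(s2,0,right)
state=s2 head=4 tape=00100[.]
The non-blank tape span at halt is 00100.

00100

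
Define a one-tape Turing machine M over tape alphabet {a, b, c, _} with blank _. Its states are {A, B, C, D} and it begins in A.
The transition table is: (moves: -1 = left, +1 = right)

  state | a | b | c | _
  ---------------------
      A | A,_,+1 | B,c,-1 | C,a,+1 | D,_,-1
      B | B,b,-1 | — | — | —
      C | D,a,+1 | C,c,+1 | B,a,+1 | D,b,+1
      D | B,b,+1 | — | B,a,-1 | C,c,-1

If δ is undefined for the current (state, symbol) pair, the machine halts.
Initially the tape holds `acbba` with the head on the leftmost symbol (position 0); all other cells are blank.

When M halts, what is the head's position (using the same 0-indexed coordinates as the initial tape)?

3

state=A head=0 tape=[a]cbba_   (A,a)→(A,_,+1)
state=A head=1 tape=_[c]bba_   (A,c)→(C,a,+1)
state=C head=2 tape=_a[b]ba_   (C,b)→(C,c,+1)
state=C head=3 tape=_ac[b]a_   (C,b)→(C,c,+1)
state=C head=4 tape=_acc[a]_   (C,a)→(D,a,+1)
state=D head=5 tape=_acca[_]   (D,_)→(C,c,-1)
state=C head=4 tape=_acc[a]c   (C,a)→(D,a,+1)
state=D head=5 tape=_acca[c]   (D,c)→(B,a,-1)
state=B head=4 tape=_acc[a]a   (B,a)→(B,b,-1)
state=B head=3 tape=_ac[c]ba
At halt the head is at cell 3.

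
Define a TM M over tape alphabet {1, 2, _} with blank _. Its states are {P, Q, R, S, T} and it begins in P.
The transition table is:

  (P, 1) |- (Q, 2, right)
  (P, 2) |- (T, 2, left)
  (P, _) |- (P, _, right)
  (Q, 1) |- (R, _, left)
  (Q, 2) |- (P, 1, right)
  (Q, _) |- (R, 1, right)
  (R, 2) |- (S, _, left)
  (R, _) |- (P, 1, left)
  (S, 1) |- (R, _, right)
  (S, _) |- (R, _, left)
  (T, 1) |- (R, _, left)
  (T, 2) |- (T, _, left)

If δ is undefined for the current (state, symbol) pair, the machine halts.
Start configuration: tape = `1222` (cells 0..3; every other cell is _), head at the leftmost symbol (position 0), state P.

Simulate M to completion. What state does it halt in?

S

P | ___[1]222   read 1 → write 2, move right, go to Q
Q | ___2[2]22   read 2 → write 1, move right, go to P
P | ___21[2]2   read 2 → write 2, move left, go to T
T | ___2[1]22   read 1 → write _, move left, go to R
R | ___[2]_22   read 2 → write _, move left, go to S
S | __[_]__22   read _ → write _, move left, go to R
R | _[_]___22   read _ → write 1, move left, go to P
P | [_]1___22   read _ → write _, move right, go to P
P | _[1]___22   read 1 → write 2, move right, go to Q
Q | _2[_]__22   read _ → write 1, move right, go to R
R | _21[_]_22   read _ → write 1, move left, go to P
P | _2[1]1_22   read 1 → write 2, move right, go to Q
Q | _22[1]_22   read 1 → write _, move left, go to R
R | _2[2]__22   read 2 → write _, move left, go to S
S | _[2]___22
No transition is defined for (S, 2); M halts in state S.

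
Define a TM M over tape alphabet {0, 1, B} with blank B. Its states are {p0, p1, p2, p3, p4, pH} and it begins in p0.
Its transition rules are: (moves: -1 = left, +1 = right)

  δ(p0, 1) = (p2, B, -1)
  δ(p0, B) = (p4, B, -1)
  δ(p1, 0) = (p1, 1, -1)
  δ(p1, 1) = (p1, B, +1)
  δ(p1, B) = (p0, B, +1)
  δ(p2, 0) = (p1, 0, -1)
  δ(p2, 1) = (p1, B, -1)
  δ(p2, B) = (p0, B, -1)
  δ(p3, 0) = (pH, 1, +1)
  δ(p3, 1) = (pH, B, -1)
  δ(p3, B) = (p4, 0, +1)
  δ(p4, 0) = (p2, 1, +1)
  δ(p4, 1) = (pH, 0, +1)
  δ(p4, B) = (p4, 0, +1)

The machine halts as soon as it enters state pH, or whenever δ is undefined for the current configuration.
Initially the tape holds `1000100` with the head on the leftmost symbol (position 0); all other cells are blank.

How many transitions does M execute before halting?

p0 | BBB[1]000100   read 1 → write B, move -1, go to p2
p2 | BB[B]B000100   read B → write B, move -1, go to p0
p0 | B[B]BB000100   read B → write B, move -1, go to p4
p4 | [B]BBB000100   read B → write 0, move +1, go to p4
p4 | 0[B]BB000100   read B → write 0, move +1, go to p4
p4 | 00[B]B000100   read B → write 0, move +1, go to p4
p4 | 000[B]000100   read B → write 0, move +1, go to p4
p4 | 0000[0]00100   read 0 → write 1, move +1, go to p2
p2 | 00001[0]0100   read 0 → write 0, move -1, go to p1
p1 | 0000[1]00100   read 1 → write B, move +1, go to p1
p1 | 0000B[0]0100   read 0 → write 1, move -1, go to p1
p1 | 0000[B]10100   read B → write B, move +1, go to p0
p0 | 0000B[1]0100   read 1 → write B, move -1, go to p2
p2 | 0000[B]B0100   read B → write B, move -1, go to p0
p0 | 000[0]BB0100
M halts after 14 transitions.

14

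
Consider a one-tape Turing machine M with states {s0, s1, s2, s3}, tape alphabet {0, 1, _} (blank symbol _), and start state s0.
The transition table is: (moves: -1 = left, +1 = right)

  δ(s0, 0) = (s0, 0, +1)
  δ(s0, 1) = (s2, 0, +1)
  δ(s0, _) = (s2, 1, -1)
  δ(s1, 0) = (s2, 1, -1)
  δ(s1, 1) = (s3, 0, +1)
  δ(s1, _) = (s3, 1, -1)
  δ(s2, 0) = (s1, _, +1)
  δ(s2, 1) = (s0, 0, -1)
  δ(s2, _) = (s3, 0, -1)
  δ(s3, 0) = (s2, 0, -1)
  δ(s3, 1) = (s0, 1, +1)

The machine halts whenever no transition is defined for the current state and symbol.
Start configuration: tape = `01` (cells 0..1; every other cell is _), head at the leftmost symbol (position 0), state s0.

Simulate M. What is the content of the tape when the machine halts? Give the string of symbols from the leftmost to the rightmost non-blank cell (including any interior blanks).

010

state=s0 head=0 tape=_[0]1_   (s0,0)→(s0,0,+1)
state=s0 head=1 tape=_0[1]_   (s0,1)→(s2,0,+1)
state=s2 head=2 tape=_00[_]   (s2,_)→(s3,0,-1)
state=s3 head=1 tape=_0[0]0   (s3,0)→(s2,0,-1)
state=s2 head=0 tape=_[0]00   (s2,0)→(s1,_,+1)
state=s1 head=1 tape=__[0]0   (s1,0)→(s2,1,-1)
state=s2 head=0 tape=_[_]10   (s2,_)→(s3,0,-1)
state=s3 head=-1 tape=[_]010
The non-blank tape span at halt is 010.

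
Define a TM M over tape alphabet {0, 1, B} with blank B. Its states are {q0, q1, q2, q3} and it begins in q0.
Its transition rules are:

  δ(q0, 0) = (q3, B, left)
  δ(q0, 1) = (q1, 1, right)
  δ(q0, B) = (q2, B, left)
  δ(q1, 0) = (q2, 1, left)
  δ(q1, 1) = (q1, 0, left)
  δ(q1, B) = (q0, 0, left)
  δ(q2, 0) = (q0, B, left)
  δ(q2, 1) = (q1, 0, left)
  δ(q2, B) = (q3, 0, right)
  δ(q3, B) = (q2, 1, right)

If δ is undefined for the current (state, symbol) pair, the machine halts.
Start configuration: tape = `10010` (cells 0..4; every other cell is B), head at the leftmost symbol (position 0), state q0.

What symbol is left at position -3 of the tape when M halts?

state=q0 head=0 tape=BBBB[1]0010   (q0,1)→(q1,1,right)
state=q1 head=1 tape=BBBB1[0]010   (q1,0)→(q2,1,left)
state=q2 head=0 tape=BBBB[1]1010   (q2,1)→(q1,0,left)
state=q1 head=-1 tape=BBB[B]01010   (q1,B)→(q0,0,left)
state=q0 head=-2 tape=BB[B]001010   (q0,B)→(q2,B,left)
state=q2 head=-3 tape=B[B]B001010   (q2,B)→(q3,0,right)
state=q3 head=-2 tape=B0[B]001010   (q3,B)→(q2,1,right)
state=q2 head=-1 tape=B01[0]01010   (q2,0)→(q0,B,left)
state=q0 head=-2 tape=B0[1]B01010   (q0,1)→(q1,1,right)
state=q1 head=-1 tape=B01[B]01010   (q1,B)→(q0,0,left)
state=q0 head=-2 tape=B0[1]001010   (q0,1)→(q1,1,right)
state=q1 head=-1 tape=B01[0]01010   (q1,0)→(q2,1,left)
state=q2 head=-2 tape=B0[1]101010   (q2,1)→(q1,0,left)
state=q1 head=-3 tape=B[0]0101010   (q1,0)→(q2,1,left)
state=q2 head=-4 tape=[B]10101010   (q2,B)→(q3,0,right)
state=q3 head=-3 tape=0[1]0101010
Cell -3 holds 1 when M halts.

1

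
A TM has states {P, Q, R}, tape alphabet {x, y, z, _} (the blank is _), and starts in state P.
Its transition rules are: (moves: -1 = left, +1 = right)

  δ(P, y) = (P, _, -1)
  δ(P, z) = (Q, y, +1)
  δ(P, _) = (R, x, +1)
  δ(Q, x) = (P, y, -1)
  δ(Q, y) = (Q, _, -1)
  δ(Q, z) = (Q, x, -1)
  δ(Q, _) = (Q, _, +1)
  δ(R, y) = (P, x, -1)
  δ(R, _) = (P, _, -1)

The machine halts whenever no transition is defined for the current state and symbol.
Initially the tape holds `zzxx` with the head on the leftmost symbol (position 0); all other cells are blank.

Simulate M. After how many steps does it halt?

8

P | _[z]zxx   read z → write y, move +1, go to Q
Q | _y[z]xx   read z → write x, move -1, go to Q
Q | _[y]xxx   read y → write _, move -1, go to Q
Q | [_]_xxx   read _ → write _, move +1, go to Q
Q | _[_]xxx   read _ → write _, move +1, go to Q
Q | __[x]xx   read x → write y, move -1, go to P
P | _[_]yxx   read _ → write x, move +1, go to R
R | _x[y]xx   read y → write x, move -1, go to P
P | _[x]xxx
M halts after 8 transitions.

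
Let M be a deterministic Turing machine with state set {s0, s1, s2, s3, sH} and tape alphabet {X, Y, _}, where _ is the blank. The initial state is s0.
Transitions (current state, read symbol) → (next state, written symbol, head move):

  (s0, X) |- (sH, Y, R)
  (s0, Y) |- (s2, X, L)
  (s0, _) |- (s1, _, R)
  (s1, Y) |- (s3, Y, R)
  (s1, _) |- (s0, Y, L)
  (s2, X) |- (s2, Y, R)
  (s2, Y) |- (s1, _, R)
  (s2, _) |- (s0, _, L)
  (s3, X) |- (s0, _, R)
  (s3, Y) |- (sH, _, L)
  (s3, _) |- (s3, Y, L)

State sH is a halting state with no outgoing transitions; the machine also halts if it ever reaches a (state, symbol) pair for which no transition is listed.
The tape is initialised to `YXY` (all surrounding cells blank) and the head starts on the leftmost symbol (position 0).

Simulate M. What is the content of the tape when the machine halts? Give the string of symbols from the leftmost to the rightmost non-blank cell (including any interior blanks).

Y_YY

s0 | __[Y]XY   read Y → write X, move L, go to s2
s2 | _[_]XXY   read _ → write _, move L, go to s0
s0 | [_]_XXY   read _ → write _, move R, go to s1
s1 | _[_]XXY   read _ → write Y, move L, go to s0
s0 | [_]YXXY   read _ → write _, move R, go to s1
s1 | _[Y]XXY   read Y → write Y, move R, go to s3
s3 | _Y[X]XY   read X → write _, move R, go to s0
s0 | _Y_[X]Y   read X → write Y, move R, go to sH
sH | _Y_Y[Y]
The non-blank tape span at halt is Y_YY.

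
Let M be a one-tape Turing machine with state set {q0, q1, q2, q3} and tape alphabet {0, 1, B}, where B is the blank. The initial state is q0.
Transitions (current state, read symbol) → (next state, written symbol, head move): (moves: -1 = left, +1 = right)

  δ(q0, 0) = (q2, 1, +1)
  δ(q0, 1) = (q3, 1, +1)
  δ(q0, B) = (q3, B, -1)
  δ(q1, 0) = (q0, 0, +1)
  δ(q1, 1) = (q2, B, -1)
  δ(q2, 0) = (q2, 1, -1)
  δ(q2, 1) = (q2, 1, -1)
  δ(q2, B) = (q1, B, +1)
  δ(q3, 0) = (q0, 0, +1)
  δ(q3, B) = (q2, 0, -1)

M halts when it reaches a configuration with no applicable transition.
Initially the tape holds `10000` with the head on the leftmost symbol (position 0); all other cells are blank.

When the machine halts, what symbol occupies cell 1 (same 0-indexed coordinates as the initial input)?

q0 | B[1]0000   read 1 → write 1, move +1, go to q3
q3 | B1[0]000   read 0 → write 0, move +1, go to q0
q0 | B10[0]00   read 0 → write 1, move +1, go to q2
q2 | B101[0]0   read 0 → write 1, move -1, go to q2
q2 | B10[1]10   read 1 → write 1, move -1, go to q2
q2 | B1[0]110   read 0 → write 1, move -1, go to q2
q2 | B[1]1110   read 1 → write 1, move -1, go to q2
q2 | [B]11110   read B → write B, move +1, go to q1
q1 | B[1]1110   read 1 → write B, move -1, go to q2
q2 | [B]B1110   read B → write B, move +1, go to q1
q1 | B[B]1110
Cell 1 holds 1 when M halts.

1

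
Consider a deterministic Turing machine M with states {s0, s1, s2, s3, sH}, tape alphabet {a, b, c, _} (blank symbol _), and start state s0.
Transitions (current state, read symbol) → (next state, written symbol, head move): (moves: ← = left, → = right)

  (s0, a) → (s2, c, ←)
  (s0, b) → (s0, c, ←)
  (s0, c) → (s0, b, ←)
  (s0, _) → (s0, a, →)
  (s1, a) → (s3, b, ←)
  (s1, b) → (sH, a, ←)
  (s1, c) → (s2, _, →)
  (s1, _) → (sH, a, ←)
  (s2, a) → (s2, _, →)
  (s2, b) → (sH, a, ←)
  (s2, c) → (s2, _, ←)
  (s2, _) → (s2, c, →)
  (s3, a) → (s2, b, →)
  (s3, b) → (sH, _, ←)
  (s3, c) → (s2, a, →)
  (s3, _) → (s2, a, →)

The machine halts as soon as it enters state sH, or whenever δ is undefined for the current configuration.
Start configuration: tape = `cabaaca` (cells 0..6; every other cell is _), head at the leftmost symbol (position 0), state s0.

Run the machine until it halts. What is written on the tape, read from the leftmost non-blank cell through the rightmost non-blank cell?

state=s0 head=0 tape=____[c]abaaca   (s0,c)→(s0,b,←)
state=s0 head=-1 tape=___[_]babaaca   (s0,_)→(s0,a,→)
state=s0 head=0 tape=___a[b]abaaca   (s0,b)→(s0,c,←)
state=s0 head=-1 tape=___[a]cabaaca   (s0,a)→(s2,c,←)
state=s2 head=-2 tape=__[_]ccabaaca   (s2,_)→(s2,c,→)
state=s2 head=-1 tape=__c[c]cabaaca   (s2,c)→(s2,_,←)
state=s2 head=-2 tape=__[c]_cabaaca   (s2,c)→(s2,_,←)
state=s2 head=-3 tape=_[_]__cabaaca   (s2,_)→(s2,c,→)
state=s2 head=-2 tape=_c[_]_cabaaca   (s2,_)→(s2,c,→)
state=s2 head=-1 tape=_cc[_]cabaaca   (s2,_)→(s2,c,→)
state=s2 head=0 tape=_ccc[c]abaaca   (s2,c)→(s2,_,←)
state=s2 head=-1 tape=_cc[c]_abaaca   (s2,c)→(s2,_,←)
state=s2 head=-2 tape=_c[c]__abaaca   (s2,c)→(s2,_,←)
state=s2 head=-3 tape=_[c]___abaaca   (s2,c)→(s2,_,←)
state=s2 head=-4 tape=[_]____abaaca   (s2,_)→(s2,c,→)
state=s2 head=-3 tape=c[_]___abaaca   (s2,_)→(s2,c,→)
state=s2 head=-2 tape=cc[_]__abaaca   (s2,_)→(s2,c,→)
state=s2 head=-1 tape=ccc[_]_abaaca   (s2,_)→(s2,c,→)
state=s2 head=0 tape=cccc[_]abaaca   (s2,_)→(s2,c,→)
state=s2 head=1 tape=ccccc[a]baaca   (s2,a)→(s2,_,→)
state=s2 head=2 tape=ccccc_[b]aaca   (s2,b)→(sH,a,←)
state=sH head=1 tape=ccccc[_]aaaca
The non-blank tape span at halt is ccccc_aaaca.

ccccc_aaaca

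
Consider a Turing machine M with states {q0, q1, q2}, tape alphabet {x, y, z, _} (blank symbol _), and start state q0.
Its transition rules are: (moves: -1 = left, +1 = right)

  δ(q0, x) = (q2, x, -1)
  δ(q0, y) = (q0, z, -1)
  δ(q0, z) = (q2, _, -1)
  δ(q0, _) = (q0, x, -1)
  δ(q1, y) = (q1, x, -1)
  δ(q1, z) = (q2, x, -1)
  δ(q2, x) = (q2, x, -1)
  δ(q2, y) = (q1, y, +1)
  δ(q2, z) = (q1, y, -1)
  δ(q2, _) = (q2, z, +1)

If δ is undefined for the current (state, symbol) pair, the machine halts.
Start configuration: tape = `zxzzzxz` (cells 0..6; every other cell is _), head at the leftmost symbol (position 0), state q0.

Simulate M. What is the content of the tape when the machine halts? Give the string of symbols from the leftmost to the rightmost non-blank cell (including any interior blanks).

q0 | ___[z]xzzzxz   read z → write _, move -1, go to q2
q2 | __[_]_xzzzxz   read _ → write z, move +1, go to q2
q2 | __z[_]xzzzxz   read _ → write z, move +1, go to q2
q2 | __zz[x]zzzxz   read x → write x, move -1, go to q2
q2 | __z[z]xzzzxz   read z → write y, move -1, go to q1
q1 | __[z]yxzzzxz   read z → write x, move -1, go to q2
q2 | _[_]xyxzzzxz   read _ → write z, move +1, go to q2
q2 | _z[x]yxzzzxz   read x → write x, move -1, go to q2
q2 | _[z]xyxzzzxz   read z → write y, move -1, go to q1
q1 | [_]yxyxzzzxz
The non-blank tape span at halt is yxyxzzzxz.

yxyxzzzxz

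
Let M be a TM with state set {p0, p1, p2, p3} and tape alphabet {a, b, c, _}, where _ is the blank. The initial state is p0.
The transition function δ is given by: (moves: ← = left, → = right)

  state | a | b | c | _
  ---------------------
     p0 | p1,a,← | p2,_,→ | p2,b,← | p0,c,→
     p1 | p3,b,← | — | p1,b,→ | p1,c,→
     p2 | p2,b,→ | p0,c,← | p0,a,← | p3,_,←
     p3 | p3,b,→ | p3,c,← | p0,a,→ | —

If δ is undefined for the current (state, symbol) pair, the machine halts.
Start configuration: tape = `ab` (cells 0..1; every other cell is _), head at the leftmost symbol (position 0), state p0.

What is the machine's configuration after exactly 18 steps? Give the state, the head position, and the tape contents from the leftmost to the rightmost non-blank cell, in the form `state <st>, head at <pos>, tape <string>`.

state p0, head at 0, tape a__a

state=p0 head=0 tape=__[a]b   (p0,a)→(p1,a,←)
state=p1 head=-1 tape=_[_]ab   (p1,_)→(p1,c,→)
state=p1 head=0 tape=_c[a]b   (p1,a)→(p3,b,←)
state=p3 head=-1 tape=_[c]bb   (p3,c)→(p0,a,→)
state=p0 head=0 tape=_a[b]b   (p0,b)→(p2,_,→)
state=p2 head=1 tape=_a_[b]   (p2,b)→(p0,c,←)
state=p0 head=0 tape=_a[_]c   (p0,_)→(p0,c,→)
state=p0 head=1 tape=_ac[c]   (p0,c)→(p2,b,←)
state=p2 head=0 tape=_a[c]b   (p2,c)→(p0,a,←)
state=p0 head=-1 tape=_[a]ab   (p0,a)→(p1,a,←)
state=p1 head=-2 tape=[_]aab   (p1,_)→(p1,c,→)
state=p1 head=-1 tape=c[a]ab   (p1,a)→(p3,b,←)
state=p3 head=-2 tape=[c]bab   (p3,c)→(p0,a,→)
state=p0 head=-1 tape=a[b]ab   (p0,b)→(p2,_,→)
state=p2 head=0 tape=a_[a]b   (p2,a)→(p2,b,→)
state=p2 head=1 tape=a_b[b]   (p2,b)→(p0,c,←)
state=p0 head=0 tape=a_[b]c   (p0,b)→(p2,_,→)
state=p2 head=1 tape=a__[c]   (p2,c)→(p0,a,←)
state=p0 head=0 tape=a_[_]a
After 18 steps: state p0, head at 0, tape a__a.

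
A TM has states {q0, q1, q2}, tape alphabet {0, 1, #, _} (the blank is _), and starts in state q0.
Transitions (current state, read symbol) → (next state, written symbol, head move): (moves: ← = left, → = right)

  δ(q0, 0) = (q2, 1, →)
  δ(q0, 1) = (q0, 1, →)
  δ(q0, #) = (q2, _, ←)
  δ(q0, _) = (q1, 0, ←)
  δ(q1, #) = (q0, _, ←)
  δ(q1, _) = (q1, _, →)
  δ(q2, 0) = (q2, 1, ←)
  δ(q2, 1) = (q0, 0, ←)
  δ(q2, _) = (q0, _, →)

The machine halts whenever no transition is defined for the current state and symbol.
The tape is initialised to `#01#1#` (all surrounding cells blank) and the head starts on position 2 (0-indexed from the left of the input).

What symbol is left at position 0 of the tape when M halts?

q0 | _#0[1]#1#   read 1 → write 1, move →, go to q0
q0 | _#01[#]1#   read # → write _, move ←, go to q2
q2 | _#0[1]_1#   read 1 → write 0, move ←, go to q0
q0 | _#[0]0_1#   read 0 → write 1, move →, go to q2
q2 | _#1[0]_1#   read 0 → write 1, move ←, go to q2
q2 | _#[1]1_1#   read 1 → write 0, move ←, go to q0
q0 | _[#]01_1#   read # → write _, move ←, go to q2
q2 | [_]_01_1#   read _ → write _, move →, go to q0
q0 | _[_]01_1#   read _ → write 0, move ←, go to q1
q1 | [_]001_1#   read _ → write _, move →, go to q1
q1 | _[0]01_1#
Cell 0 holds 0 when M halts.

0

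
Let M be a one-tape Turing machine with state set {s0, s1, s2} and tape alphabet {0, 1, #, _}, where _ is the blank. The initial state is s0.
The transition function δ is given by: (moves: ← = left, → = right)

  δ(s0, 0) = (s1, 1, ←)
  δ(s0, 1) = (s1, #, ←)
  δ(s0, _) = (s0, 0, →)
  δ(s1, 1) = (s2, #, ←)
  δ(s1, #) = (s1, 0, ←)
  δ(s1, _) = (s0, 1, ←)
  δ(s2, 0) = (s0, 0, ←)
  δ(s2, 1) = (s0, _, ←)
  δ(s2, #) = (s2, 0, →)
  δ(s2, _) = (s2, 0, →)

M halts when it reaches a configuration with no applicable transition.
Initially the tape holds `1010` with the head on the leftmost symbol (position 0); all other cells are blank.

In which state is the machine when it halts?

s1

s0 | __[1]010   read 1 → write #, move ←, go to s1
s1 | _[_]#010   read _ → write 1, move ←, go to s0
s0 | [_]1#010   read _ → write 0, move →, go to s0
s0 | 0[1]#010   read 1 → write #, move ←, go to s1
s1 | [0]##010
No transition is defined for (s1, 0); M halts in state s1.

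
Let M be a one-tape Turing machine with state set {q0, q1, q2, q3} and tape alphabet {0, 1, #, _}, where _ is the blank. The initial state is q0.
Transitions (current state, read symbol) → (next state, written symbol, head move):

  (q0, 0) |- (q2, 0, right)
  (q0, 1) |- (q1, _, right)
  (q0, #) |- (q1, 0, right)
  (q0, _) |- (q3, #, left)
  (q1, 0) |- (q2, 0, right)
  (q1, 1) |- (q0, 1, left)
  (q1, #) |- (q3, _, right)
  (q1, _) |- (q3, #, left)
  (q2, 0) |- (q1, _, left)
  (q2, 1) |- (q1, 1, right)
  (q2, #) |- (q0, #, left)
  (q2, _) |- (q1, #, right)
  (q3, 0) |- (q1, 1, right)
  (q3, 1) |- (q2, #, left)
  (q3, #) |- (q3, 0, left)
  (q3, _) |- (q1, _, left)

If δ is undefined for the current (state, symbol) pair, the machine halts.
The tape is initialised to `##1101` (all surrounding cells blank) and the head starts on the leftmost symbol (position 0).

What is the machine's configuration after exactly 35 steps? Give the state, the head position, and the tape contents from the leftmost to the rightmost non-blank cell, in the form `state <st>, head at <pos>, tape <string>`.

q0 | [#]#1101   read # → write 0, move right, go to q1
q1 | 0[#]1101   read # → write _, move right, go to q3
q3 | 0_[1]101   read 1 → write #, move left, go to q2
q2 | 0[_]#101   read _ → write #, move right, go to q1
q1 | 0#[#]101   read # → write _, move right, go to q3
q3 | 0#_[1]01   read 1 → write #, move left, go to q2
q2 | 0#[_]#01   read _ → write #, move right, go to q1
q1 | 0##[#]01   read # → write _, move right, go to q3
q3 | 0##_[0]1   read 0 → write 1, move right, go to q1
q1 | 0##_1[1]   read 1 → write 1, move left, go to q0
q0 | 0##_[1]1   read 1 → write _, move right, go to q1
q1 | 0##__[1]   read 1 → write 1, move left, go to q0
q0 | 0##_[_]1   read _ → write #, move left, go to q3
q3 | 0##[_]#1   read _ → write _, move left, go to q1
q1 | 0#[#]_#1   read # → write _, move right, go to q3
q3 | 0#_[_]#1   read _ → write _, move left, go to q1
q1 | 0#[_]_#1   read _ → write #, move left, go to q3
q3 | 0[#]#_#1   read # → write 0, move left, go to q3
q3 | [0]0#_#1   read 0 → write 1, move right, go to q1
q1 | 1[0]#_#1   read 0 → write 0, move right, go to q2
q2 | 10[#]_#1   read # → write #, move left, go to q0
q0 | 1[0]#_#1   read 0 → write 0, move right, go to q2
q2 | 10[#]_#1   read # → write #, move left, go to q0
q0 | 1[0]#_#1   read 0 → write 0, move right, go to q2
q2 | 10[#]_#1   read # → write #, move left, go to q0
q0 | 1[0]#_#1   read 0 → write 0, move right, go to q2
q2 | 10[#]_#1   read # → write #, move left, go to q0
q0 | 1[0]#_#1   read 0 → write 0, move right, go to q2
q2 | 10[#]_#1   read # → write #, move left, go to q0
q0 | 1[0]#_#1   read 0 → write 0, move right, go to q2
q2 | 10[#]_#1   read # → write #, move left, go to q0
q0 | 1[0]#_#1   read 0 → write 0, move right, go to q2
q2 | 10[#]_#1   read # → write #, move left, go to q0
q0 | 1[0]#_#1   read 0 → write 0, move right, go to q2
q2 | 10[#]_#1   read # → write #, move left, go to q0
q0 | 1[0]#_#1
After 35 steps: state q0, head at 1, tape 10#_#1.

state q0, head at 1, tape 10#_#1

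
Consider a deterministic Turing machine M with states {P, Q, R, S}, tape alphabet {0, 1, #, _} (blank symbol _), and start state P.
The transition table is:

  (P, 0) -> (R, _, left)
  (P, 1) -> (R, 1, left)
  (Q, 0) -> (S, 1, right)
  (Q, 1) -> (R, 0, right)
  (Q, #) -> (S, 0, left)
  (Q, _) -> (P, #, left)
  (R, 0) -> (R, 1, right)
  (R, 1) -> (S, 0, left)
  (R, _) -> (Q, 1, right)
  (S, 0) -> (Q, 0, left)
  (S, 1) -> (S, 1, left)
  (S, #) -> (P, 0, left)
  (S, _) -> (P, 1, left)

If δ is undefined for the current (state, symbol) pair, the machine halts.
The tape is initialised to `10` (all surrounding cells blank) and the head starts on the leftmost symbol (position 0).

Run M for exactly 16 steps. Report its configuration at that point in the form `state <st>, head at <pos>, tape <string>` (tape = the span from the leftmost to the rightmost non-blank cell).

state Q, head at -2, tape 0110#

state=P head=0 tape=__[1]0__   (P,1)→(R,1,left)
state=R head=-1 tape=_[_]10__   (R,_)→(Q,1,right)
state=Q head=0 tape=_1[1]0__   (Q,1)→(R,0,right)
state=R head=1 tape=_10[0]__   (R,0)→(R,1,right)
state=R head=2 tape=_101[_]_   (R,_)→(Q,1,right)
state=Q head=3 tape=_1011[_]   (Q,_)→(P,#,left)
state=P head=2 tape=_101[1]#   (P,1)→(R,1,left)
state=R head=1 tape=_10[1]1#   (R,1)→(S,0,left)
state=S head=0 tape=_1[0]01#   (S,0)→(Q,0,left)
state=Q head=-1 tape=_[1]001#   (Q,1)→(R,0,right)
state=R head=0 tape=_0[0]01#   (R,0)→(R,1,right)
state=R head=1 tape=_01[0]1#   (R,0)→(R,1,right)
state=R head=2 tape=_011[1]#   (R,1)→(S,0,left)
state=S head=1 tape=_01[1]0#   (S,1)→(S,1,left)
state=S head=0 tape=_0[1]10#   (S,1)→(S,1,left)
state=S head=-1 tape=_[0]110#   (S,0)→(Q,0,left)
state=Q head=-2 tape=[_]0110#
After 16 steps: state Q, head at -2, tape 0110#.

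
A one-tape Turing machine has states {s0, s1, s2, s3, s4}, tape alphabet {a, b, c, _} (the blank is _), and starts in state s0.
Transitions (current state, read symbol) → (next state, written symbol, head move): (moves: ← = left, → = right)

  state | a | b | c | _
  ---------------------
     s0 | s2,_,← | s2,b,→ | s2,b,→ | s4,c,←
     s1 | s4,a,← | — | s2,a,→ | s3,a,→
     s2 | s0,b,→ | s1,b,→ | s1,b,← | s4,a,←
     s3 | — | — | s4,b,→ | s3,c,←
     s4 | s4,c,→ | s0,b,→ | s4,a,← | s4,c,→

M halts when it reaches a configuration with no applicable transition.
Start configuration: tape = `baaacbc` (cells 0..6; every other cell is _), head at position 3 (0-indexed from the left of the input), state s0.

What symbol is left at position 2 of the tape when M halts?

b

s0 | baa[a]cbc   read a → write _, move ←, go to s2
s2 | ba[a]_cbc   read a → write b, move →, go to s0
s0 | bab[_]cbc   read _ → write c, move ←, go to s4
s4 | ba[b]ccbc   read b → write b, move →, go to s0
s0 | bab[c]cbc   read c → write b, move →, go to s2
s2 | babb[c]bc   read c → write b, move ←, go to s1
s1 | bab[b]bbc
Cell 2 holds b when M halts.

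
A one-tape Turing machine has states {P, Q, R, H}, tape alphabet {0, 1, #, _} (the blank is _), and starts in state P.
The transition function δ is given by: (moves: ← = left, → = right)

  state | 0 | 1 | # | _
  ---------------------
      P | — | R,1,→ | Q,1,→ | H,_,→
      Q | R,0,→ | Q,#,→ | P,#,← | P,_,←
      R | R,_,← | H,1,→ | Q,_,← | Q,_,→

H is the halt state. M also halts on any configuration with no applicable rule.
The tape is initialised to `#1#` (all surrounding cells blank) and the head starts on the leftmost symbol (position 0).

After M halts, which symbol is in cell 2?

P | [#]1#_   read # → write 1, move →, go to Q
Q | 1[1]#_   read 1 → write #, move →, go to Q
Q | 1#[#]_   read # → write #, move ←, go to P
P | 1[#]#_   read # → write 1, move →, go to Q
Q | 11[#]_   read # → write #, move ←, go to P
P | 1[1]#_   read 1 → write 1, move →, go to R
R | 11[#]_   read # → write _, move ←, go to Q
Q | 1[1]__   read 1 → write #, move →, go to Q
Q | 1#[_]_   read _ → write _, move ←, go to P
P | 1[#]__   read # → write 1, move →, go to Q
Q | 11[_]_   read _ → write _, move ←, go to P
P | 1[1]__   read 1 → write 1, move →, go to R
R | 11[_]_   read _ → write _, move →, go to Q
Q | 11_[_]   read _ → write _, move ←, go to P
P | 11[_]_   read _ → write _, move →, go to H
H | 11_[_]
Cell 2 holds _ when M halts.

_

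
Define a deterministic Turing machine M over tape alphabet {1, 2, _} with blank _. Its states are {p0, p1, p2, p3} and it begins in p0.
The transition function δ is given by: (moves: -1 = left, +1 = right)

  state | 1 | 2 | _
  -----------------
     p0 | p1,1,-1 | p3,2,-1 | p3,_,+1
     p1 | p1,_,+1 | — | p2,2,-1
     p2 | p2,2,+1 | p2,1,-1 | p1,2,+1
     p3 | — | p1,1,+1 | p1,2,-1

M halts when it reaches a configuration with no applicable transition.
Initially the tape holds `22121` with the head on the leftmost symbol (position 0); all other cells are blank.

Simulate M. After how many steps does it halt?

state=p0 head=0 tape=___[2]2121   (p0,2)→(p3,2,-1)
state=p3 head=-1 tape=__[_]22121   (p3,_)→(p1,2,-1)
state=p1 head=-2 tape=_[_]222121   (p1,_)→(p2,2,-1)
state=p2 head=-3 tape=[_]2222121   (p2,_)→(p1,2,+1)
state=p1 head=-2 tape=2[2]222121
M halts after 4 transitions.

4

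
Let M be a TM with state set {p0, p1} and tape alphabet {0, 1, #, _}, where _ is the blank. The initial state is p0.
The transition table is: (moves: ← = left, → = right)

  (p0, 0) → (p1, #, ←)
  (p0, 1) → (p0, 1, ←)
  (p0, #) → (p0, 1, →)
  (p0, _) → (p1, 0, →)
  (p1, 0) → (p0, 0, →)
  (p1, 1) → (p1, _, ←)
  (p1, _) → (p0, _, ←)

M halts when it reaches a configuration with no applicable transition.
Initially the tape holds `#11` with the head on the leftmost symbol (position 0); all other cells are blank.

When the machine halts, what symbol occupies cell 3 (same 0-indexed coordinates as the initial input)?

#

state=p0 head=0 tape=_[#]11__   (p0,#)→(p0,1,→)
state=p0 head=1 tape=_1[1]1__   (p0,1)→(p0,1,←)
state=p0 head=0 tape=_[1]11__   (p0,1)→(p0,1,←)
state=p0 head=-1 tape=[_]111__   (p0,_)→(p1,0,→)
state=p1 head=0 tape=0[1]11__   (p1,1)→(p1,_,←)
state=p1 head=-1 tape=[0]_11__   (p1,0)→(p0,0,→)
state=p0 head=0 tape=0[_]11__   (p0,_)→(p1,0,→)
state=p1 head=1 tape=00[1]1__   (p1,1)→(p1,_,←)
state=p1 head=0 tape=0[0]_1__   (p1,0)→(p0,0,→)
state=p0 head=1 tape=00[_]1__   (p0,_)→(p1,0,→)
state=p1 head=2 tape=000[1]__   (p1,1)→(p1,_,←)
state=p1 head=1 tape=00[0]___   (p1,0)→(p0,0,→)
state=p0 head=2 tape=000[_]__   (p0,_)→(p1,0,→)
state=p1 head=3 tape=0000[_]_   (p1,_)→(p0,_,←)
state=p0 head=2 tape=000[0]__   (p0,0)→(p1,#,←)
state=p1 head=1 tape=00[0]#__   (p1,0)→(p0,0,→)
state=p0 head=2 tape=000[#]__   (p0,#)→(p0,1,→)
state=p0 head=3 tape=0001[_]_   (p0,_)→(p1,0,→)
state=p1 head=4 tape=00010[_]   (p1,_)→(p0,_,←)
state=p0 head=3 tape=0001[0]_   (p0,0)→(p1,#,←)
state=p1 head=2 tape=000[1]#_   (p1,1)→(p1,_,←)
state=p1 head=1 tape=00[0]_#_   (p1,0)→(p0,0,→)
state=p0 head=2 tape=000[_]#_   (p0,_)→(p1,0,→)
state=p1 head=3 tape=0000[#]_
Cell 3 holds # when M halts.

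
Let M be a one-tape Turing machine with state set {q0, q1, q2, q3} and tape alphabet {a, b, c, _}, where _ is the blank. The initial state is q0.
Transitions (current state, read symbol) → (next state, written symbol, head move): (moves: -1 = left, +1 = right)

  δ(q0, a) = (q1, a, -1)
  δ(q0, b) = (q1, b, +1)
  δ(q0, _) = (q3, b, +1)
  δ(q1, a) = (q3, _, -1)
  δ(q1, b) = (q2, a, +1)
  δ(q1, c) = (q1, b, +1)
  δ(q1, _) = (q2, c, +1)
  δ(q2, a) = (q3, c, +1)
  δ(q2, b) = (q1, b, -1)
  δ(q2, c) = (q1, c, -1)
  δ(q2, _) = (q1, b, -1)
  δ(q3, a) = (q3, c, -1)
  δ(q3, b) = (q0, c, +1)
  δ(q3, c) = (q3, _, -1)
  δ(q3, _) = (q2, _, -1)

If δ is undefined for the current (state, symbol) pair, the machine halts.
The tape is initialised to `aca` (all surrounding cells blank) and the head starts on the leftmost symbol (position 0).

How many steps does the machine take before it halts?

q0 | ____[a]ca   read a → write a, move -1, go to q1
q1 | ___[_]aca   read _ → write c, move +1, go to q2
q2 | ___c[a]ca   read a → write c, move +1, go to q3
q3 | ___cc[c]a   read c → write _, move -1, go to q3
q3 | ___c[c]_a   read c → write _, move -1, go to q3
q3 | ___[c]__a   read c → write _, move -1, go to q3
q3 | __[_]___a   read _ → write _, move -1, go to q2
q2 | _[_]____a   read _ → write b, move -1, go to q1
q1 | [_]b____a   read _ → write c, move +1, go to q2
q2 | c[b]____a   read b → write b, move -1, go to q1
q1 | [c]b____a   read c → write b, move +1, go to q1
q1 | b[b]____a   read b → write a, move +1, go to q2
q2 | ba[_]___a   read _ → write b, move -1, go to q1
q1 | b[a]b___a   read a → write _, move -1, go to q3
q3 | [b]_b___a   read b → write c, move +1, go to q0
q0 | c[_]b___a   read _ → write b, move +1, go to q3
q3 | cb[b]___a   read b → write c, move +1, go to q0
q0 | cbc[_]__a   read _ → write b, move +1, go to q3
q3 | cbcb[_]_a   read _ → write _, move -1, go to q2
q2 | cbc[b]__a   read b → write b, move -1, go to q1
q1 | cb[c]b__a   read c → write b, move +1, go to q1
q1 | cbb[b]__a   read b → write a, move +1, go to q2
q2 | cbba[_]_a   read _ → write b, move -1, go to q1
q1 | cbb[a]b_a   read a → write _, move -1, go to q3
q3 | cb[b]_b_a   read b → write c, move +1, go to q0
q0 | cbc[_]b_a   read _ → write b, move +1, go to q3
q3 | cbcb[b]_a   read b → write c, move +1, go to q0
q0 | cbcbc[_]a   read _ → write b, move +1, go to q3
q3 | cbcbcb[a]   read a → write c, move -1, go to q3
q3 | cbcbc[b]c   read b → write c, move +1, go to q0
q0 | cbcbcc[c]
M halts after 30 transitions.

30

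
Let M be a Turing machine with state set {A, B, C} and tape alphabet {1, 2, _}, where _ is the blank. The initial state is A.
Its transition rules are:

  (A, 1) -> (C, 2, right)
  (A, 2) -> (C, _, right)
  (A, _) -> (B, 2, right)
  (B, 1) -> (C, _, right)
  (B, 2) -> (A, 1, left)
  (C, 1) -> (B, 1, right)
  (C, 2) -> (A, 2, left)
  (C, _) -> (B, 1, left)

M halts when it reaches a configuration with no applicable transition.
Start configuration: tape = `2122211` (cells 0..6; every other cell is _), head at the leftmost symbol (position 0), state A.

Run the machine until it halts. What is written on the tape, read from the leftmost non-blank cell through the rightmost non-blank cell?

2221_1

state=A head=0 tape=[2]122211_   (A,2)→(C,_,right)
state=C head=1 tape=_[1]22211_   (C,1)→(B,1,right)
state=B head=2 tape=_1[2]2211_   (B,2)→(A,1,left)
state=A head=1 tape=_[1]12211_   (A,1)→(C,2,right)
state=C head=2 tape=_2[1]2211_   (C,1)→(B,1,right)
state=B head=3 tape=_21[2]211_   (B,2)→(A,1,left)
state=A head=2 tape=_2[1]1211_   (A,1)→(C,2,right)
state=C head=3 tape=_22[1]211_   (C,1)→(B,1,right)
state=B head=4 tape=_221[2]11_   (B,2)→(A,1,left)
state=A head=3 tape=_22[1]111_   (A,1)→(C,2,right)
state=C head=4 tape=_222[1]11_   (C,1)→(B,1,right)
state=B head=5 tape=_2221[1]1_   (B,1)→(C,_,right)
state=C head=6 tape=_2221_[1]_   (C,1)→(B,1,right)
state=B head=7 tape=_2221_1[_]
The non-blank tape span at halt is 2221_1.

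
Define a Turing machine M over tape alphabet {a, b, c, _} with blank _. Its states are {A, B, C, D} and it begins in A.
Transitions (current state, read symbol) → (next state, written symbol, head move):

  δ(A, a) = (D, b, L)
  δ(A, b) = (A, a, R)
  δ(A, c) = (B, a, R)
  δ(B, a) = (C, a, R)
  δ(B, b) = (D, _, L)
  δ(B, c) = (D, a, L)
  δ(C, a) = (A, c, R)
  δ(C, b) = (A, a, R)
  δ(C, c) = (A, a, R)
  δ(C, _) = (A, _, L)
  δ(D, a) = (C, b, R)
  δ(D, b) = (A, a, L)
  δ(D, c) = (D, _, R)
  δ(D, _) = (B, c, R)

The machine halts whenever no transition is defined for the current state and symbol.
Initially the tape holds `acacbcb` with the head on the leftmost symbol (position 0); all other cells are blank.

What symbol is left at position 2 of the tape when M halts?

A | _[a]cacbcb   read a → write b, move L, go to D
D | [_]bcacbcb   read _ → write c, move R, go to B
B | c[b]cacbcb   read b → write _, move L, go to D
D | [c]_cacbcb   read c → write _, move R, go to D
D | _[_]cacbcb   read _ → write c, move R, go to B
B | _c[c]acbcb   read c → write a, move L, go to D
D | _[c]aacbcb   read c → write _, move R, go to D
D | __[a]acbcb   read a → write b, move R, go to C
C | __b[a]cbcb   read a → write c, move R, go to A
A | __bc[c]bcb   read c → write a, move R, go to B
B | __bca[b]cb   read b → write _, move L, go to D
D | __bc[a]_cb   read a → write b, move R, go to C
C | __bcb[_]cb   read _ → write _, move L, go to A
A | __bc[b]_cb   read b → write a, move R, go to A
A | __bca[_]cb
Cell 2 holds c when M halts.

c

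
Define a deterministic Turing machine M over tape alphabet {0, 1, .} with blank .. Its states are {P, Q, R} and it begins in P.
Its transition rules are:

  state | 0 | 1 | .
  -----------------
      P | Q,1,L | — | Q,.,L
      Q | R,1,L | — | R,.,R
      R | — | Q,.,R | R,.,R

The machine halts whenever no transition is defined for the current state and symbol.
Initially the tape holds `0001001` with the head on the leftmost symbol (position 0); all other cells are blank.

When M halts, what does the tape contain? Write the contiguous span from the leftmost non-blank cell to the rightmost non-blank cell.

1001

state=P head=0 tape=.[0]001001   (P,0)→(Q,1,L)
state=Q head=-1 tape=[.]1001001   (Q,.)→(R,.,R)
state=R head=0 tape=.[1]001001   (R,1)→(Q,.,R)
state=Q head=1 tape=..[0]01001   (Q,0)→(R,1,L)
state=R head=0 tape=.[.]101001   (R,.)→(R,.,R)
state=R head=1 tape=..[1]01001   (R,1)→(Q,.,R)
state=Q head=2 tape=...[0]1001   (Q,0)→(R,1,L)
state=R head=1 tape=..[.]11001   (R,.)→(R,.,R)
state=R head=2 tape=...[1]1001   (R,1)→(Q,.,R)
state=Q head=3 tape=....[1]001
The non-blank tape span at halt is 1001.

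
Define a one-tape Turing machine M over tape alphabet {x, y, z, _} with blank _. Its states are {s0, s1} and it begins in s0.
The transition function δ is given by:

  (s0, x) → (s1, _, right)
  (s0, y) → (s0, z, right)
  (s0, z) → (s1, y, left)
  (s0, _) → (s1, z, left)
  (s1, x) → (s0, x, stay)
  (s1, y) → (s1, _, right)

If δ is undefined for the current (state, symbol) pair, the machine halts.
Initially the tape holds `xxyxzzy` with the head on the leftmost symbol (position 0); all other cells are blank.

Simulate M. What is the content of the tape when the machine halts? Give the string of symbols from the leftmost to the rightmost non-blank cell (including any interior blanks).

zzy

state=s0 head=0 tape=[x]xyxzzy   (s0,x)→(s1,_,right)
state=s1 head=1 tape=_[x]yxzzy   (s1,x)→(s0,x,stay)
state=s0 head=1 tape=_[x]yxzzy   (s0,x)→(s1,_,right)
state=s1 head=2 tape=__[y]xzzy   (s1,y)→(s1,_,right)
state=s1 head=3 tape=___[x]zzy   (s1,x)→(s0,x,stay)
state=s0 head=3 tape=___[x]zzy   (s0,x)→(s1,_,right)
state=s1 head=4 tape=____[z]zy
The non-blank tape span at halt is zzy.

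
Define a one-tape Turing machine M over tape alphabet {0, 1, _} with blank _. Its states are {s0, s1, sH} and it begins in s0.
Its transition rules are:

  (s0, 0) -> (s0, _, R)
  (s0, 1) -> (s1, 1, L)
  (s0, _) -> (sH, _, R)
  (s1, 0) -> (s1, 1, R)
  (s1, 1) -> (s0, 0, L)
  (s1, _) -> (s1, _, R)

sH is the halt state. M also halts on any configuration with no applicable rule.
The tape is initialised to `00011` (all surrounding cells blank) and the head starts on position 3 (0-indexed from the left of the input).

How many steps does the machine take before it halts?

state=s0 head=3 tape=_000[1]1   (s0,1)→(s1,1,L)
state=s1 head=2 tape=_00[0]11   (s1,0)→(s1,1,R)
state=s1 head=3 tape=_001[1]1   (s1,1)→(s0,0,L)
state=s0 head=2 tape=_00[1]01   (s0,1)→(s1,1,L)
state=s1 head=1 tape=_0[0]101   (s1,0)→(s1,1,R)
state=s1 head=2 tape=_01[1]01   (s1,1)→(s0,0,L)
state=s0 head=1 tape=_0[1]001   (s0,1)→(s1,1,L)
state=s1 head=0 tape=_[0]1001   (s1,0)→(s1,1,R)
state=s1 head=1 tape=_1[1]001   (s1,1)→(s0,0,L)
state=s0 head=0 tape=_[1]0001   (s0,1)→(s1,1,L)
state=s1 head=-1 tape=[_]10001   (s1,_)→(s1,_,R)
state=s1 head=0 tape=_[1]0001   (s1,1)→(s0,0,L)
state=s0 head=-1 tape=[_]00001   (s0,_)→(sH,_,R)
state=sH head=0 tape=_[0]0001
M halts after 13 transitions.

13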